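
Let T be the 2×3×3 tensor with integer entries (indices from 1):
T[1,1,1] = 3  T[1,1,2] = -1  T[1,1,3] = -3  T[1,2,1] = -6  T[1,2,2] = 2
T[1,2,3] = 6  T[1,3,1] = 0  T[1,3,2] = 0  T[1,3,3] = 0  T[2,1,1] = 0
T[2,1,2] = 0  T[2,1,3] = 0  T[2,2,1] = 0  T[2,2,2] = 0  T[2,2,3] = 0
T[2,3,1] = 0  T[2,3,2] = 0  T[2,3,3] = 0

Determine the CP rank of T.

Lower bound: T ≠ 0 (e.g. T[1,1,1] = 3), so rank(T) ≥ 1.
Upper bound: if T = a ∘ b ∘ c then every fibre of T is a multiple of the corresponding factor, so read the factors off the fibres through the nonzero entry T[1,1,1] = 3.
The mode-1 fibre T[:,1,1] = [3, 0] gives a = [1, 0] (primitive direction); the mode-2 fibre T[1,:,1] = [3, -6, 0] gives b = [1, -2, 0]; then c[k] = T[1,1,k] / (a[1]·b[1]) = [3, -1, -3] / 1 = [3, -1, -3].
Expanding [1, 0] ∘ [1, -2, 0] ∘ [3, -1, -3] reproduces all 18 entries of T, so T = [1, 0] ∘ [1, -2, 0] ∘ [3, -1, -3] and rank(T) ≤ 1.
These bounds meet, so rank(T) = 1.

1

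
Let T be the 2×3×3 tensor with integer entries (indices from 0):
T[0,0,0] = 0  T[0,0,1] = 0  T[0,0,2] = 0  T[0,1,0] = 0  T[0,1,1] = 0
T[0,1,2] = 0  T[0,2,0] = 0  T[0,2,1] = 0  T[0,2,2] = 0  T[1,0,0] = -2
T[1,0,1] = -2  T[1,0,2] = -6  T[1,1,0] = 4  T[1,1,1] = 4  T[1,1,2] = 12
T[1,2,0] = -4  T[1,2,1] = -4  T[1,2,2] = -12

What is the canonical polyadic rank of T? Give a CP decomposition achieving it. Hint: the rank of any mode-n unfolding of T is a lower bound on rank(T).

Lower bound: T ≠ 0 (e.g. T[1,0,0] = -2), so rank(T) ≥ 1.
Upper bound: the mode-1 fibre T[:,0,0] = [0, -2] gives a = [0, 1] (primitive direction); the mode-2 fibre T[1,:,0] = [-2, 4, -4] gives b = [1, -2, 2]; then c[k] = T[1,0,k] / (a[1]·b[0]) = [-2, -2, -6] / 1 = [-2, -2, -6].
Expanding [0, 1] ⊗ [1, -2, 2] ⊗ [-2, -2, -6] reproduces all 18 entries of T, so T = [0, 1] ⊗ [1, -2, 2] ⊗ [-2, -2, -6] and rank(T) ≤ 1.
These bounds meet, so rank(T) = 1.

rank(T) = 1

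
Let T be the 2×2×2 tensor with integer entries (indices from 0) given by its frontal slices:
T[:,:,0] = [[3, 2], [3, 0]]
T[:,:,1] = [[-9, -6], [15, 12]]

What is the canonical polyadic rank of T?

Lower bound: the mode-2 unfolding of T (rows indexed by j, columns by (i,k) = (0,0), (0,1), (1,0), (1,1)) is [[3, -9, 3, 15], [2, -6, 0, 12]].
There the 2×2 minor on rows j ∈ {0, 1}, columns (i,k) ∈ {(0,0), (1,0)} is det [[3, 3], [2, 0]] = -6 ≠ 0, so this unfolding has rank ≥ 2; CP rank is at least every unfolding rank, so rank(T) ≥ 2. (Unfolding ranks only ever bound the CP rank from below — rank(T) can be strictly larger than all of them — so the matching upper bound has to come from an explicit 2-term decomposition.)
Upper bound — finding two terms. Write S_k = T[:,:,k] for the frontal slices: S₀ = [[3, 2], [3, 0]], S₁ = [[-9, -6], [15, 12]].
If T = a₁ ⊗ b₁ ⊗ c₁ + a₂ ⊗ b₂ ⊗ c₂ then each S_k = c₁[k]·a₁b₁ᵀ + c₂[k]·a₂b₂ᵀ. S₀ and S₁ are linearly independent, so a₁b₁ᵀ and a₂b₂ᵀ must span the same plane of matrices: they are the rank-1 matrices of the form x·S₀ + y·S₁.
det(x·S₀ + y·S₁) is −6·x² + 24·xy − 18·y² = (-6)·(x − 3·y)(x − y), vanishing at (x:y) = (3:1) and (1:1).
M₁ = 3·S₀ + S₁ = [[0, 0], [24, 12]] = 12·[0, 1][2, 1]ᵀ and M₂ = S₀ + S₁ = [[-6, -4], [18, 12]] = (-2)·[1, -3][3, 2]ᵀ, so take a₁ = [0, 1], b₁ = [2, 1], a₂ = [1, -3], b₂ = [3, 2].
Each slice is an integer combination of E₁ = a₁b₁ᵀ and E₂ = a₂b₂ᵀ: S₀ = 6·E₁ + E₂, S₁ = −6·E₁ − 3·E₂; reading off coefficients, c₁ = [6, -6] and c₂ = [1, -3].
Hence T = [0, 1] ⊗ [2, 1] ⊗ [6, -6] + [1, -3] ⊗ [3, 2] ⊗ [1, -3], so rank(T) ≤ 2.
These bounds meet, so rank(T) = 2.
Check entry T[0,0,1] = -9: (0)·(2)·(-6) + (1)·(3)·(-3) = -9.

2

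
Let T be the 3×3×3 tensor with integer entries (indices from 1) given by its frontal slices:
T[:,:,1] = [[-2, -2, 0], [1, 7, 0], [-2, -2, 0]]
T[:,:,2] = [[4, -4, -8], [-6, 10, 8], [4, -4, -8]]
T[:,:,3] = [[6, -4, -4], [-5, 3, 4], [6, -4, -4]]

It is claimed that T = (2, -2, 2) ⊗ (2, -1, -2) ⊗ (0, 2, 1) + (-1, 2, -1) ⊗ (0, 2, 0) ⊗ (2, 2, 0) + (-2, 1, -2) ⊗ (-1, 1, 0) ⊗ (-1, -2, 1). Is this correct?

Reconstruct entrywise from the claimed factors. For example, T[3,2,1] = -2 and Σₗ aₗ[3]bₗ[2]cₗ[1] = (2)·(-1)·(0) + (-1)·(2)·(2) + (-2)·(1)·(-1) = -2; checking all 27 entries, every one matches. The claim holds.

Yes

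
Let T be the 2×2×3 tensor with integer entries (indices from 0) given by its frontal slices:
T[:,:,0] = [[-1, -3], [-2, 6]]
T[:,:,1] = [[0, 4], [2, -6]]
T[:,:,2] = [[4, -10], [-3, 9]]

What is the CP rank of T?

2

Lower bound: the mode-2 unfolding of T (rows indexed by j, columns by (i,k) = (0,0), (0,1), (0,2), (1,0), (1,1), (1,2)) is [[-1, 0, 4, -2, 2, -3], [-3, 4, -10, 6, -6, 9]].
There the 2×2 minor on rows j ∈ {0, 1}, columns (i,k) ∈ {(0,0), (0,1)} is det [[-1, 0], [-3, 4]] = -4 ≠ 0, so this unfolding has rank ≥ 2; CP rank is at least every unfolding rank, so rank(T) ≥ 2. (Unfolding ranks only ever bound the CP rank from below — rank(T) can be strictly larger than all of them — so the matching upper bound has to come from an explicit 2-term decomposition.)
Upper bound — finding two terms. Write S_k = T[:,:,k] for the frontal slices: S₀ = [[-1, -3], [-2, 6]], S₁ = [[0, 4], [2, -6]], S₂ = [[4, -10], [-3, 9]].
If T = a₁ ⊗ b₁ ⊗ c₁ + a₂ ⊗ b₂ ⊗ c₂ then each S_k = c₁[k]·a₁b₁ᵀ + c₂[k]·a₂b₂ᵀ. S₀ and S₁ are linearly independent, so a₁b₁ᵀ and a₂b₂ᵀ must span the same plane of matrices: they are the rank-1 matrices of the form x·S₀ + y·S₁.
det(x·S₀ + y·S₁) is −12·x² + 20·xy − 8·y² = (-4)·(3·x − 2·y)(x − y), vanishing at (x:y) = (2:3) and (1:1).
M₁ = 2·S₀ + 3·S₁ = [[-2, 6], [2, -6]] = (-2)·(1, -1)(1, -3)ᵀ and M₂ = S₀ + S₁ = [[-1, 1], [0, 0]] = −(1, 0)(1, -1)ᵀ, so take a₁ = (1, -1), b₁ = (1, -3), a₂ = (1, 0), b₂ = (1, -1).
Each slice is an integer combination of E₁ = a₁b₁ᵀ and E₂ = a₂b₂ᵀ: S₀ = 2·E₁ − 3·E₂, S₁ = −2·E₁ + 2·E₂, S₂ = 3·E₁ + E₂; reading off coefficients, c₁ = (2, -2, 3) and c₂ = (-3, 2, 1).
Hence T = (1, -1) ⊗ (1, -3) ⊗ (2, -2, 3) + (1, 0) ⊗ (1, -1) ⊗ (-3, 2, 1), so rank(T) ≤ 2.
These bounds meet, so rank(T) = 2.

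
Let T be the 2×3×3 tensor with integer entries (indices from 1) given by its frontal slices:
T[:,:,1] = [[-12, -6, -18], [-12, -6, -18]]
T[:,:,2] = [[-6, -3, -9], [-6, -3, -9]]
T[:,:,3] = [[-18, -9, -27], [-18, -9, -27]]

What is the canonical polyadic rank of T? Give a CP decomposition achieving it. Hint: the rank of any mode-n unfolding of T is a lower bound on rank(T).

rank(T) = 1

Lower bound: T ≠ 0 (e.g. T[1,1,1] = -12), so rank(T) ≥ 1.
Upper bound: if T = a ⊗ b ⊗ c then every fibre of T is a multiple of the corresponding factor, so read the factors off the fibres through the nonzero entry T[1,1,1] = -12.
The mode-1 fibre T[:,1,1] = [-12, -12] gives a = [1, 1] (primitive direction); the mode-2 fibre T[1,:,1] = [-12, -6, -18] gives b = [2, 1, 3]; then c[k] = T[1,1,k] / (a[1]·b[1]) = [-12, -6, -18] / 2 = [-6, -3, -9].
Expanding [1, 1] ⊗ [2, 1, 3] ⊗ [-6, -3, -9] reproduces all 18 entries of T, so T = [1, 1] ⊗ [2, 1, 3] ⊗ [-6, -3, -9] and rank(T) ≤ 1.
These bounds meet, so rank(T) = 1.
Check entry T[2,1,2] = -6: (1)·(2)·(-3) = -6.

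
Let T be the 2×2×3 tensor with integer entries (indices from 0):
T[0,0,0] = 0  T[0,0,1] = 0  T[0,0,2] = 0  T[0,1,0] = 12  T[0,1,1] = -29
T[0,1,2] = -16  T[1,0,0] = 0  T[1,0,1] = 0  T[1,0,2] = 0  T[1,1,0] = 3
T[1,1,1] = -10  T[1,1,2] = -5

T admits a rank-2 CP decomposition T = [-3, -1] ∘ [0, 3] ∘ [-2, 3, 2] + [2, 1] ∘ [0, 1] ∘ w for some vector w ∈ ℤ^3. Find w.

Subtract the known terms from T to get the rank-1 residual R = [2, 1] ∘ [0, 1] ∘ w, so R[i,j,k] = a[i]·b[j]·w[k]. Pick indices with nonzero a[0]·b[1] = (2)·(1) = 2. Only the fibre through (0,1,·) is needed: R[0,1,:] = T[0,1,:] − Σₗ aₗ[0]bₗ[1]cₗ = [12, -29, -16] − (-3)·(3)·[-2, 3, 2] = [-6, -2, 2]. Then w[k] = R[0,1,k] / 2 for each k, giving w = [-6, -2, 2] / 2 = [-3, -1, 1].

w = [-3, -1, 1]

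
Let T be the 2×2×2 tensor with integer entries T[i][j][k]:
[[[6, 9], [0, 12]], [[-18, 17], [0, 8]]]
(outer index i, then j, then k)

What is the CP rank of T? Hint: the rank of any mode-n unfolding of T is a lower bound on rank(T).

2

Lower bound: in the mode-3 unfolding of T (rows indexed by k, columns by (i,j)) the 2×2 minor on rows k ∈ {0, 1}, columns (i,j) ∈ {(0,0), (0,1)} is det [[6, 0], [9, 12]] = 72 ≠ 0, so that unfolding has rank ≥ 2 and hence rank(T) ≥ 2 (CP rank is at least every unfolding rank, though it can be larger).
Upper bound: with S_k = T[:,:,k], the two rank-1 terms a₁b₁ᵀ, a₂b₂ᵀ are the rank-1 members of the pencil x·S₀ + y·S₁.
det(x·S₀ + y·S₁) is 264·xy − 132·y² = 132·(2·x − y)(y), vanishing at (x:y) = (1:2) and (1:0).
M₁ = S₀ + 2·S₁ = [[24, 24], [16, 16]] = 8·[3, 2][1, 1]ᵀ and M₂ = S₀ = [[6, 0], [-18, 0]] = 6·[1, -3][1, 0]ᵀ, so take a₁ = [3, 2], b₁ = [1, 1], a₂ = [1, -3], b₂ = [1, 0].
Each slice is an integer combination of E₁ = a₁b₁ᵀ and E₂ = a₂b₂ᵀ: S₀ = 6·E₂, S₁ = 4·E₁ − 3·E₂; reading off coefficients, c₁ = [0, 4] and c₂ = [6, -3].
Hence T = [3, 2] ⊗ [1, 1] ⊗ [0, 4] + [1, -3] ⊗ [1, 0] ⊗ [6, -3], so rank(T) ≤ 2.
These bounds meet, so rank(T) = 2.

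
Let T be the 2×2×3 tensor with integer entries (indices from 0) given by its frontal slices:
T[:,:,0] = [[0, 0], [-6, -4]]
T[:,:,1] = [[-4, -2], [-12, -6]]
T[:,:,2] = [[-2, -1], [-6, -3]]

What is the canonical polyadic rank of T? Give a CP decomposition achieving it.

rank(T) = 2

Lower bound: the mode-3 unfolding of T (rows indexed by k, columns by (i,j) = (0,0), (0,1), (1,0), (1,1)) is [[0, 0, -6, -4], [-4, -2, -12, -6], [-2, -1, -6, -3]].
There the 2×2 minor on rows k ∈ {0, 1}, columns (i,j) ∈ {(0,0), (1,0)} is det [[0, -6], [-4, -12]] = -24 ≠ 0, so this unfolding has rank ≥ 2; CP rank is at least every unfolding rank, so rank(T) ≥ 2. (Flattening ranks never certify an upper bound on CP rank; for that we must actually write T with 2 rank-1 terms.)
Upper bound — finding two terms. Write S_k = T[:,:,k] for the frontal slices: S₀ = [[0, 0], [-6, -4]], S₁ = [[-4, -2], [-12, -6]], S₂ = [[-2, -1], [-6, -3]].
If T = a₁ ⊗ b₁ ⊗ c₁ + a₂ ⊗ b₂ ⊗ c₂ then each S_k = c₁[k]·a₁b₁ᵀ + c₂[k]·a₂b₂ᵀ. S₀ and S₁ are linearly independent, so a₁b₁ᵀ and a₂b₂ᵀ must span the same plane of matrices: they are the rank-1 matrices of the form x·S₀ + y·S₁.
det(x·S₀ + y·S₁) is 4·xy = 4·(y)(x), vanishing at (x:y) = (1:0) and (0:1).
M₁ = S₀ = [[0, 0], [-6, -4]] = (-2)·[0, 1][3, 2]ᵀ and M₂ = S₁ = [[-4, -2], [-12, -6]] = (-2)·[1, 3][2, 1]ᵀ, so take a₁ = [0, 1], b₁ = [3, 2], a₂ = [1, 3], b₂ = [2, 1].
Each slice is an integer combination of E₁ = a₁b₁ᵀ and E₂ = a₂b₂ᵀ: S₀ = −2·E₁, S₁ = −2·E₂, S₂ = −E₂; reading off coefficients, c₁ = [-2, 0, 0] and c₂ = [0, -2, -1].
Hence T = [0, 1] ⊗ [3, 2] ⊗ [-2, 0, 0] + [1, 3] ⊗ [2, 1] ⊗ [0, -2, -1], so rank(T) ≤ 2.
These bounds meet, so rank(T) = 2.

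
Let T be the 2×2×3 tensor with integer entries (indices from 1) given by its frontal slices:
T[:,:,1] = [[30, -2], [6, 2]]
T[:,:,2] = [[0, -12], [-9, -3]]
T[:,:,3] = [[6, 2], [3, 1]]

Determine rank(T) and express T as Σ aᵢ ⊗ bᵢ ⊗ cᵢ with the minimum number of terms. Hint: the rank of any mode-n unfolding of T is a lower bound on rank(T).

Lower bound: the mode-2 unfolding of T (rows indexed by j, columns by (i,k) = (1,1), (1,2), (1,3), (2,1), (2,2), (2,3)) is [[30, 0, 6, 6, -9, 3], [-2, -12, 2, 2, -3, 1]].
There the 2×2 minor on rows j ∈ {1, 2}, columns (i,k) ∈ {(1,1), (1,2)} is det [[30, 0], [-2, -12]] = -360 ≠ 0, so this unfolding has rank ≥ 2; CP rank is at least every unfolding rank, so rank(T) ≥ 2. (Unfolding ranks only ever bound the CP rank from below — rank(T) can be strictly larger than all of them — so the matching upper bound has to come from an explicit 2-term decomposition.)
Upper bound — finding two terms. Write S_k = T[:,:,k] for the frontal slices: S₁ = [[30, -2], [6, 2]], S₂ = [[0, -12], [-9, -3]], S₃ = [[6, 2], [3, 1]].
If T = a₁ ⊗ b₁ ⊗ c₁ + a₂ ⊗ b₂ ⊗ c₂ then each S_k = c₁[k]·a₁b₁ᵀ + c₂[k]·a₂b₂ᵀ. S₁ and S₂ are linearly independent, so a₁b₁ᵀ and a₂b₂ᵀ must span the same plane of matrices: they are the rank-1 matrices of the form x·S₁ + y·S₂.
det(x·S₁ + y·S₂) is 72·x² − 36·xy − 108·y² = 36·(2·x − 3·y)(x + y), vanishing at (x:y) = (3:2) and (1:-1).
M₁ = 3·S₁ + 2·S₂ = [[90, -30], [0, 0]] = 30·[1, 0][3, -1]ᵀ and M₂ = S₁ − S₂ = [[30, 10], [15, 5]] = 5·[2, 1][3, 1]ᵀ, so take a₁ = [1, 0], b₁ = [3, -1], a₂ = [2, 1], b₂ = [3, 1].
Each slice is an integer combination of E₁ = a₁b₁ᵀ and E₂ = a₂b₂ᵀ: S₁ = 6·E₁ + 2·E₂, S₂ = 6·E₁ − 3·E₂, S₃ = E₂; reading off coefficients, c₁ = [6, 6, 0] and c₂ = [2, -3, 1].
Hence T = [1, 0] ⊗ [3, -1] ⊗ [6, 6, 0] + [2, 1] ⊗ [3, 1] ⊗ [2, -3, 1], so rank(T) ≤ 2.
These bounds meet, so rank(T) = 2.
Check entry T[2,2,2] = -3: (0)·(-1)·(6) + (1)·(1)·(-3) = -3.

rank(T) = 2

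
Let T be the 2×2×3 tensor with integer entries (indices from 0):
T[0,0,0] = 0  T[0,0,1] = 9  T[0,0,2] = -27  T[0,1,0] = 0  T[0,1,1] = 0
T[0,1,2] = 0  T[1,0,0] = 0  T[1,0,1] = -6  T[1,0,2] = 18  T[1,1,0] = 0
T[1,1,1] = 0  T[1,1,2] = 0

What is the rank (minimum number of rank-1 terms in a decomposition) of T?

Lower bound: T ≠ 0 (e.g. T[0,0,1] = 9), so rank(T) ≥ 1.
Upper bound: if T = a (x) b (x) c then every fibre of T is a multiple of the corresponding factor, so read the factors off the fibres through the nonzero entry T[0,0,1] = 9.
The mode-1 fibre T[:,0,1] = [9, -6] gives a = [3, -2] (primitive direction); the mode-2 fibre T[0,:,1] = [9, 0] gives b = [1, 0]; then c[k] = T[0,0,k] / (a[0]·b[0]) = [0, 9, -27] / 3 = [0, 3, -9].
Expanding [3, -2] (x) [1, 0] (x) [0, 3, -9] reproduces all 12 entries of T, so T = [3, -2] (x) [1, 0] (x) [0, 3, -9] and rank(T) ≤ 1.
These bounds meet, so rank(T) = 1.

1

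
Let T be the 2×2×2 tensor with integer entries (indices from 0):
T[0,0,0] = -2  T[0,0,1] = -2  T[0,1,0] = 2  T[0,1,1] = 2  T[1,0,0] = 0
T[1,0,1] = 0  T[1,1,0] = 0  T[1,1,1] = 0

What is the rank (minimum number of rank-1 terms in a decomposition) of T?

Lower bound: T ≠ 0 (e.g. T[0,0,0] = -2), so rank(T) ≥ 1.
Upper bound: if T = a (x) b (x) c then every fibre of T is a multiple of the corresponding factor, so read the factors off the fibres through the nonzero entry T[0,0,0] = -2.
The mode-1 fibre T[:,0,0] = [-2, 0] gives a = [1, 0] (primitive direction); the mode-2 fibre T[0,:,0] = [-2, 2] gives b = [1, -1]; then c[k] = T[0,0,k] / (a[0]·b[0]) = [-2, -2] / 1 = [-2, -2].
Expanding [1, 0] (x) [1, -1] (x) [-2, -2] reproduces all 8 entries of T, so T = [1, 0] (x) [1, -1] (x) [-2, -2] and rank(T) ≤ 1.
These bounds meet, so rank(T) = 1.

1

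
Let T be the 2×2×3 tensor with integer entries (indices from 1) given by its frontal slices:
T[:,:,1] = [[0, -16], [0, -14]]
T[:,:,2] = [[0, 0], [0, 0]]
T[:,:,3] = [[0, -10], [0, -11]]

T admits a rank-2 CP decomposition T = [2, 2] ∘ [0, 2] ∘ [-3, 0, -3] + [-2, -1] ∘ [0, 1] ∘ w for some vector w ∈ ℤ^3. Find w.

Subtract the known terms from T to get the rank-1 residual R = [-2, -1] ∘ [0, 1] ∘ w, so R[i,j,k] = a[i]·b[j]·w[k]. Pick indices with nonzero a[1]·b[2] = (-2)·(1) = -2. Only the fibre through (1,2,·) is needed: R[1,2,:] = T[1,2,:] − Σₗ aₗ[1]bₗ[2]cₗ = [-16, 0, -10] − (2)·(2)·[-3, 0, -3] = [-4, 0, 2]. Then w[k] = R[1,2,k] / -2 for each k, giving w = [-4, 0, 2] / -2 = [2, 0, -1].

w = [2, 0, -1]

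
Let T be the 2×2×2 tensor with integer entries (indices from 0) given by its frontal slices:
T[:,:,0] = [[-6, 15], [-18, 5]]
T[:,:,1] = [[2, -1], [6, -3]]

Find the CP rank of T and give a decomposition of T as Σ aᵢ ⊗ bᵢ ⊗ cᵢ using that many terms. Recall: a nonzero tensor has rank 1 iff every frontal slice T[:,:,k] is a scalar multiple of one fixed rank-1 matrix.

Lower bound: the mode-2 unfolding of T (rows indexed by j, columns by (i,k) = (0,0), (0,1), (1,0), (1,1)) is [[-6, 2, -18, 6], [15, -1, 5, -3]].
There the 2×2 minor on rows j ∈ {0, 1}, columns (i,k) ∈ {(0,0), (0,1)} is det [[-6, 2], [15, -1]] = -24 ≠ 0, so this unfolding has rank ≥ 2; CP rank is at least every unfolding rank, so rank(T) ≥ 2. (This is only a lower bound: in general the CP rank may exceed every unfolding rank, so we still need to exhibit 2 rank-1 terms summing to T.)
Upper bound — finding two terms. Write S_k = T[:,:,k] for the frontal slices: S₀ = [[-6, 15], [-18, 5]], S₁ = [[2, -1], [6, -3]].
If T = a₁ ⊗ b₁ ⊗ c₁ + a₂ ⊗ b₂ ⊗ c₂ then each S_k = c₁[k]·a₁b₁ᵀ + c₂[k]·a₂b₂ᵀ. S₀ and S₁ are linearly independent, so a₁b₁ᵀ and a₂b₂ᵀ must span the same plane of matrices: they are the rank-1 matrices of the form x·S₀ + y·S₁.
det(x·S₀ + y·S₁) is 240·x² − 80·xy = 80·(3·x − y)(x), vanishing at (x:y) = (1:3) and (0:1).
M₁ = S₀ + 3·S₁ = [[0, 12], [0, -4]] = 4·[3, -1][0, 1]ᵀ and M₂ = S₁ = [[2, -1], [6, -3]] = [1, 3][2, -1]ᵀ, so take a₁ = [3, -1], b₁ = [0, 1], a₂ = [1, 3], b₂ = [2, -1].
Each slice is an integer combination of E₁ = a₁b₁ᵀ and E₂ = a₂b₂ᵀ: S₀ = 4·E₁ − 3·E₂, S₁ = E₂; reading off coefficients, c₁ = [4, 0] and c₂ = [-3, 1].
Hence T = [3, -1] ⊗ [0, 1] ⊗ [4, 0] + [1, 3] ⊗ [2, -1] ⊗ [-3, 1], so rank(T) ≤ 2.
These bounds meet, so rank(T) = 2.

rank(T) = 2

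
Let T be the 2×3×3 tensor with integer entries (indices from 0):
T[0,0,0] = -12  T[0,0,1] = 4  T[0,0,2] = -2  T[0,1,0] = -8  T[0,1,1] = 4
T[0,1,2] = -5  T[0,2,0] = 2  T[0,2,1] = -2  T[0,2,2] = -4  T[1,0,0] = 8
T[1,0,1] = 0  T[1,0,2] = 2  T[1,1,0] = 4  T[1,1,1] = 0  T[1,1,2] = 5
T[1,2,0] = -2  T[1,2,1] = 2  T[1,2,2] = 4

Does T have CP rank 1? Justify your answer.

No

The mode-2 unfolding of T (rows indexed by j, columns by (i,k) = (0,0), (0,1), (0,2), (1,0), (1,1), (1,2)) is [[-12, 4, -2, 8, 0, 2], [-8, 4, -5, 4, 0, 5], [2, -2, -4, -2, 2, 4]].
There the 3×3 minor on rows j ∈ {0, 1, 2}, columns (i,k) ∈ {(0,0), (0,1), (0,2)} is det [[-12, 4, -2], [-8, 4, -5], [2, -2, -4]] = 128 ≠ 0, so this unfolding has rank ≥ 3; CP rank is at least every unfolding rank, so rank(T) ≥ 3.
In particular rank(T) ≥ 3 > 1, so T is not rank-1.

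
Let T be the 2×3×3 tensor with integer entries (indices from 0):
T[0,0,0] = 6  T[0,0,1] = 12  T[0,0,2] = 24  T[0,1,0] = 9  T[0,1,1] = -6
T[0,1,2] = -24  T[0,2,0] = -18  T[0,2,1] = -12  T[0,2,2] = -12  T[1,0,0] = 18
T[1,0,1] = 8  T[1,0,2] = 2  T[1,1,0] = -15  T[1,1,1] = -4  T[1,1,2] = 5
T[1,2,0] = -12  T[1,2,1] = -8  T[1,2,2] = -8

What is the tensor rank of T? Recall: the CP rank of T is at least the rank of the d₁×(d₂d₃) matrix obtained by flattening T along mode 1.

Lower bound: the mode-3 unfolding of T (rows indexed by k, columns by (i,j) = (0,0), (0,1), (0,2), (1,0), (1,1), (1,2)) is [[6, 9, -18, 18, -15, -12], [12, -6, -12, 8, -4, -8], [24, -24, -12, 2, 5, -8]].
There the 2×2 minor on rows k ∈ {0, 1}, columns (i,j) ∈ {(0,0), (0,1)} is det [[6, 9], [12, -6]] = -144 ≠ 0, so this unfolding has rank ≥ 2; CP rank is at least every unfolding rank, so rank(T) ≥ 2. (Flattening ranks never certify an upper bound on CP rank; for that we must actually write T with 2 rank-1 terms.)
Upper bound — finding two terms. Write S_k = T[:,:,k] for the frontal slices: S₀ = [[6, 9, -18], [18, -15, -12]], S₁ = [[12, -6, -12], [8, -4, -8]], S₂ = [[24, -24, -12], [2, 5, -8]].
If T = a₁ ⊗ b₁ ⊗ c₁ + a₂ ⊗ b₂ ⊗ c₂ then each S_k = c₁[k]·a₁b₁ᵀ + c₂[k]·a₂b₂ᵀ. S₀ and S₁ are linearly independent, so a₁b₁ᵀ and a₂b₂ᵀ must span the same plane of matrices: they are the rank-1 matrices of the form x·S₀ + y·S₁.
The 2×2 minor of x·S₀ + y·S₁ on rows {0,1}, columns {0,1} is −252·x² − 168·xy = (-84)·(3·x + 2·y)(x), vanishing at (x:y) = (2:-3) and (0:1).
M₁ = 2·S₀ − 3·S₁ = [[-24, 36, 0], [12, -18, 0]] = (-6)·[2, -1][2, -3, 0]ᵀ and M₂ = S₁ = [[12, -6, -12], [8, -4, -8]] = 2·[3, 2][2, -1, -2]ᵀ, so take a₁ = [2, -1], b₁ = [2, -3, 0], a₂ = [3, 2], b₂ = [2, -1, -2].
Each slice is an integer combination of E₁ = a₁b₁ᵀ and E₂ = a₂b₂ᵀ: S₀ = −3·E₁ + 3·E₂, S₁ = 2·E₂, S₂ = 3·E₁ + 2·E₂; reading off coefficients, c₁ = [-3, 0, 3] and c₂ = [3, 2, 2].
Hence T = [2, -1] ⊗ [2, -3, 0] ⊗ [-3, 0, 3] + [3, 2] ⊗ [2, -1, -2] ⊗ [3, 2, 2], so rank(T) ≤ 2.
These bounds meet, so rank(T) = 2.

2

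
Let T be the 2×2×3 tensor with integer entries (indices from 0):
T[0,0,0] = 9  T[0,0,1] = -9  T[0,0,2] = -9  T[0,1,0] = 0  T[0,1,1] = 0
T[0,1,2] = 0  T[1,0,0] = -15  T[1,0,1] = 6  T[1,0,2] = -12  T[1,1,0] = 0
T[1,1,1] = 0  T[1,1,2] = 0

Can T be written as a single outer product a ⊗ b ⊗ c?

No

The mode-3 unfolding of T (rows indexed by k, columns by (i,j) = (0,0), (0,1), (1,0), (1,1)) is [[9, 0, -15, 0], [-9, 0, 6, 0], [-9, 0, -12, 0]].
There the 2×2 minor on rows k ∈ {0, 1}, columns (i,j) ∈ {(0,0), (1,0)} is det [[9, -15], [-9, 6]] = -81 ≠ 0, so this unfolding has rank ≥ 2; CP rank is at least every unfolding rank, so rank(T) ≥ 2.
In particular rank(T) ≥ 2 > 1, so T is not rank-1.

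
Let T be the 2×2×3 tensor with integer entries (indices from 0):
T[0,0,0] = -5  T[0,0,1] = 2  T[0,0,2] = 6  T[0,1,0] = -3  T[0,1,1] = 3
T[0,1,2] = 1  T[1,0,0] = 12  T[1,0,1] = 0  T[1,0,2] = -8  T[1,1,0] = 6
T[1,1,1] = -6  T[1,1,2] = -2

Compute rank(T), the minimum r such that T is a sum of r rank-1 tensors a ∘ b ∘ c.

Lower bound: the mode-3 unfolding of T (rows indexed by k, columns by (i,j) = (0,0), (0,1), (1,0), (1,1)) is [[-5, -3, 12, 6], [2, 3, 0, -6], [6, 1, -8, -2]].
There the 3×3 minor on rows k ∈ {0, 1, 2}, columns (i,j) ∈ {(0,0), (0,1), (1,0)} is det [[-5, -3, 12], [2, 3, 0], [6, 1, -8]] = -120 ≠ 0, so this unfolding has rank ≥ 3; CP rank is at least every unfolding rank, so rank(T) ≥ 3. (Unfolding ranks only ever bound the CP rank from below — rank(T) can be strictly larger than all of them — so the matching upper bound has to come from an explicit 3-term decomposition.)
Upper bound: T is a sum of 3 rank-1 terms, T = [1, -2] ∘ [1, 1] ∘ [-4, 2, 2] + [1, -2] ∘ [2, -1] ∘ [-1, -1, 1] + [1, 0] ∘ [1, 0] ∘ [1, 2, 2] (written with every a and b primitive with positive leading entry and the scale carried by c; CP decompositions are not unique, and this one is verified by expanding entrywise), so rank(T) ≤ 3.
These bounds meet, so rank(T) = 3.

3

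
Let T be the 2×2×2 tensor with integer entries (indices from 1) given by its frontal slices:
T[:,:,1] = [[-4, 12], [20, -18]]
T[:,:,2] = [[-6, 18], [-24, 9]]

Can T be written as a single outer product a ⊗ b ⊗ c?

No

The mode-1 unfolding of T (rows indexed by i, columns by (j,k) = (1,1), (1,2), (2,1), (2,2)) is [[-4, -6, 12, 18], [20, -24, -18, 9]].
There the 2×2 minor on rows i ∈ {1, 2}, columns (j,k) ∈ {(1,1), (1,2)} is det [[-4, -6], [20, -24]] = 216 ≠ 0, so this unfolding has rank ≥ 2; CP rank is at least every unfolding rank, so rank(T) ≥ 2.
In particular rank(T) ≥ 2 > 1, so T is not rank-1.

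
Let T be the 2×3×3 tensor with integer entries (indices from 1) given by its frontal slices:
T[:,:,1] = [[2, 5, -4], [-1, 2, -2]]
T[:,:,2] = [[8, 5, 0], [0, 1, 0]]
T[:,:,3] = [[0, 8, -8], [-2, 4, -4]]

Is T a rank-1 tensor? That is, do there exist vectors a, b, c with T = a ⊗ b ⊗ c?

The mode-3 unfolding of T (rows indexed by k, columns by (i,j) = (1,1), (1,2), (1,3), (2,1), (2,2), (2,3)) is [[2, 5, -4, -1, 2, -2], [8, 5, 0, 0, 1, 0], [0, 8, -8, -2, 4, -4]].
There the 3×3 minor on rows k ∈ {1, 2, 3}, columns (i,j) ∈ {(1,1), (1,2), (1,3)} is det [[2, 5, -4], [8, 5, 0], [0, 8, -8]] = -16 ≠ 0, so this unfolding has rank ≥ 3; CP rank is at least every unfolding rank, so rank(T) ≥ 3.
In particular rank(T) ≥ 3 > 1, so T is not rank-1.

No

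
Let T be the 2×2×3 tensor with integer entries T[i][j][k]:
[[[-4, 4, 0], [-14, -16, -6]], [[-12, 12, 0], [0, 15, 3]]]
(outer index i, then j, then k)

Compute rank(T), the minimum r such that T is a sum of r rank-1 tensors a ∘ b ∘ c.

Lower bound: the mode-3 unfolding of T (rows indexed by k, columns by (i,j) = (0,0), (0,1), (1,0), (1,1)) is [[-4, -14, -12, 0], [4, -16, 12, 15], [0, -6, 0, 3]].
There the 2×2 minor on rows k ∈ {0, 1}, columns (i,j) ∈ {(0,0), (0,1)} is det [[-4, -14], [4, -16]] = 120 ≠ 0, so this unfolding has rank ≥ 2; CP rank is at least every unfolding rank, so rank(T) ≥ 2. (This is only a lower bound: in general the CP rank may exceed every unfolding rank, so we still need to exhibit 2 rank-1 terms summing to T.)
Upper bound — finding two terms. Write S_k = T[:,:,k] for the frontal slices: S₀ = [[-4, -14], [-12, 0]], S₁ = [[4, -16], [12, 15]], S₂ = [[0, -6], [0, 3]].
If T = a₁ ∘ b₁ ∘ c₁ + a₂ ∘ b₂ ∘ c₂ then each S_k = c₁[k]·a₁b₁ᵀ + c₂[k]·a₂b₂ᵀ. S₀ and S₁ are linearly independent, so a₁b₁ᵀ and a₂b₂ᵀ must span the same plane of matrices: they are the rank-1 matrices of the form x·S₀ + y·S₁.
det(x·S₀ + y·S₁) is −168·x² − 84·xy + 252·y² = (-84)·(2·x + 3·y)(x − y), vanishing at (x:y) = (3:-2) and (1:1).
M₁ = 3·S₀ − 2·S₁ = [[-20, -10], [-60, -30]] = (-10)·[1, 3][2, 1]ᵀ and M₂ = S₀ + S₁ = [[0, -30], [0, 15]] = (-15)·[2, -1][0, 1]ᵀ, so take a₁ = [1, 3], b₁ = [2, 1], a₂ = [2, -1], b₂ = [0, 1].
Each slice is an integer combination of E₁ = a₁b₁ᵀ and E₂ = a₂b₂ᵀ: S₀ = −2·E₁ − 6·E₂, S₁ = 2·E₁ − 9·E₂, S₂ = −3·E₂; reading off coefficients, c₁ = [-2, 2, 0] and c₂ = [-6, -9, -3].
Hence T = [1, 3] ∘ [2, 1] ∘ [-2, 2, 0] + [2, -1] ∘ [0, 1] ∘ [-6, -9, -3], so rank(T) ≤ 2.
These bounds meet, so rank(T) = 2.

2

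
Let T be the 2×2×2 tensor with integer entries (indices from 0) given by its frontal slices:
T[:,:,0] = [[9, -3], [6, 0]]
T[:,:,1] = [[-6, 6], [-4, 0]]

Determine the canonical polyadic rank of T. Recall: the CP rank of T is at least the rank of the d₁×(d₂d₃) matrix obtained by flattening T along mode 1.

2

Lower bound: the mode-2 unfolding of T (rows indexed by j, columns by (i,k) = (0,0), (0,1), (1,0), (1,1)) is [[9, -6, 6, -4], [-3, 6, 0, 0]].
There the 2×2 minor on rows j ∈ {0, 1}, columns (i,k) ∈ {(0,0), (0,1)} is det [[9, -6], [-3, 6]] = 36 ≠ 0, so this unfolding has rank ≥ 2; CP rank is at least every unfolding rank, so rank(T) ≥ 2. (Unfolding ranks only ever bound the CP rank from below — rank(T) can be strictly larger than all of them — so the matching upper bound has to come from an explicit 2-term decomposition.)
Upper bound — finding two terms. Write S_k = T[:,:,k] for the frontal slices: S₀ = [[9, -3], [6, 0]], S₁ = [[-6, 6], [-4, 0]].
If T = a₁ ⊗ b₁ ⊗ c₁ + a₂ ⊗ b₂ ⊗ c₂ then each S_k = c₁[k]·a₁b₁ᵀ + c₂[k]·a₂b₂ᵀ. S₀ and S₁ are linearly independent, so a₁b₁ᵀ and a₂b₂ᵀ must span the same plane of matrices: they are the rank-1 matrices of the form x·S₀ + y·S₁.
det(x·S₀ + y·S₁) is 18·x² − 48·xy + 24·y² = 6·(3·x − 2·y)(x − 2·y), vanishing at (x:y) = (2:3) and (2:1).
M₁ = 2·S₀ + 3·S₁ = [[0, 12], [0, 0]] = 12·[1, 0][0, 1]ᵀ and M₂ = 2·S₀ + S₁ = [[12, 0], [8, 0]] = 4·[3, 2][1, 0]ᵀ, so take a₁ = [1, 0], b₁ = [0, 1], a₂ = [3, 2], b₂ = [1, 0].
Each slice is an integer combination of E₁ = a₁b₁ᵀ and E₂ = a₂b₂ᵀ: S₀ = −3·E₁ + 3·E₂, S₁ = 6·E₁ − 2·E₂; reading off coefficients, c₁ = [-3, 6] and c₂ = [3, -2].
Hence T = [1, 0] ⊗ [0, 1] ⊗ [-3, 6] + [3, 2] ⊗ [1, 0] ⊗ [3, -2], so rank(T) ≤ 2.
These bounds meet, so rank(T) = 2.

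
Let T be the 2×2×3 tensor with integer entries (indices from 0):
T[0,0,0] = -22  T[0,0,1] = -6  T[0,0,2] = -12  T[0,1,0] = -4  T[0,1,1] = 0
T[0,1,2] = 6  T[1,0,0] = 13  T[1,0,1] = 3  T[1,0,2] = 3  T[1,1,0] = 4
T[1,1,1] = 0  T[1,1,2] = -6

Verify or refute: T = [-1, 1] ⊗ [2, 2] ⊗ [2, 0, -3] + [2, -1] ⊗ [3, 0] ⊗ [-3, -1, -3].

Yes

Reconstruct entrywise from the claimed factors. For example, T[1,1,2] = -6 and Σₗ aₗ[1]bₗ[1]cₗ[2] = (1)·(2)·(-3) + (-1)·(0)·(-3) = -6; checking all 12 entries, every one matches. The claim holds.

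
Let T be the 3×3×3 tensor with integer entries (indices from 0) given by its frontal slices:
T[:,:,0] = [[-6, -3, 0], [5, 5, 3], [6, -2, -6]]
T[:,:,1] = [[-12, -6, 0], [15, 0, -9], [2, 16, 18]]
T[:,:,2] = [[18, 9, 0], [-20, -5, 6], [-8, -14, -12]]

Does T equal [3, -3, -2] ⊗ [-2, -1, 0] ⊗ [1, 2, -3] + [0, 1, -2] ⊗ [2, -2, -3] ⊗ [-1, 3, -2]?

No

Reconstruct entry (1,0,0) from the claimed factors: Σₗ aₗ[1]bₗ[0]cₗ[0] = (-3)·(-2)·(1) + (1)·(2)·(-1) = 4, but T[1,0,0] = 5. The claim is false.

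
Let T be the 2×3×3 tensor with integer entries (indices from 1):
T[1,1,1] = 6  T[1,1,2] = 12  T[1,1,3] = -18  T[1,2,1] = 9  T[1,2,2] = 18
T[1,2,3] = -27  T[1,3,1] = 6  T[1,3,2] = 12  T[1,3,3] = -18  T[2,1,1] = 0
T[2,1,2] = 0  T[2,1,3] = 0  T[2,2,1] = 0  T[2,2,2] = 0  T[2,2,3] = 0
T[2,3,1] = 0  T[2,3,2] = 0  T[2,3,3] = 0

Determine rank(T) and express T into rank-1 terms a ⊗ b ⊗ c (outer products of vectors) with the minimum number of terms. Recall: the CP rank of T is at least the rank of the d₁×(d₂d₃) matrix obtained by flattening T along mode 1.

Lower bound: T ≠ 0 (e.g. T[1,1,1] = 6), so rank(T) ≥ 1.
Upper bound: if T = a ⊗ b ⊗ c then every fibre of T is a multiple of the corresponding factor, so read the factors off the fibres through the nonzero entry T[1,1,1] = 6.
The mode-1 fibre T[:,1,1] = [6, 0] gives a = [1, 0] (primitive direction); the mode-2 fibre T[1,:,1] = [6, 9, 6] gives b = [2, 3, 2]; then c[k] = T[1,1,k] / (a[1]·b[1]) = [6, 12, -18] / 2 = [3, 6, -9].
Expanding [1, 0] ⊗ [2, 3, 2] ⊗ [3, 6, -9] reproduces all 18 entries of T, so T = [1, 0] ⊗ [2, 3, 2] ⊗ [3, 6, -9] and rank(T) ≤ 1.
These bounds meet, so rank(T) = 1.

rank(T) = 1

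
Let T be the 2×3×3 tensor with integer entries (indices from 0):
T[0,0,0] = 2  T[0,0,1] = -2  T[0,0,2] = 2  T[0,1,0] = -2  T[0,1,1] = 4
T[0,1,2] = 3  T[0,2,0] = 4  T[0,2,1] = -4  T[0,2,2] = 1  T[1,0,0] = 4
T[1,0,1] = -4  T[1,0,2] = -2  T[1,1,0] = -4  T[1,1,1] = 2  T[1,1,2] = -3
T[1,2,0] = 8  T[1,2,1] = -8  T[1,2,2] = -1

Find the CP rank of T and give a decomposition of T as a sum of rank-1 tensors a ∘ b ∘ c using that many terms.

Lower bound: the mode-3 unfolding of T (rows indexed by k, columns by (i,j) = (0,0), (0,1), (0,2), (1,0), (1,1), (1,2)) is [[2, -2, 4, 4, -4, 8], [-2, 4, -4, -4, 2, -8], [2, 3, 1, -2, -3, -1]].
There the 3×3 minor on rows k ∈ {0, 1, 2}, columns (i,j) ∈ {(0,0), (0,1), (0,2)} is det [[2, -2, 4], [-2, 4, -4], [2, 3, 1]] = -12 ≠ 0, so this unfolding has rank ≥ 3; CP rank is at least every unfolding rank, so rank(T) ≥ 3. (Flattening ranks never certify an upper bound on CP rank; for that we must actually write T with 3 rank-1 terms.)
Upper bound: T is a sum of 3 rank-1 terms, T = [1, -1] ∘ [0, 1, 0] ∘ [0, 2, 2] + [1, -1] ∘ [2, 1, 1] ∘ [0, 0, 1] + [1, 2] ∘ [1, -1, 2] ∘ [2, -2, 0] (written with every a and b primitive with positive leading entry and the scale carried by c; CP decompositions are not unique, and this one is verified by expanding entrywise), so rank(T) ≤ 3.
These bounds meet, so rank(T) = 3.

rank(T) = 3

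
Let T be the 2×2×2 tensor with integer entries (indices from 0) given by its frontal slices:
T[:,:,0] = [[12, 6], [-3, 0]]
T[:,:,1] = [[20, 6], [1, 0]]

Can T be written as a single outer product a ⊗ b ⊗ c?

No

The mode-3 unfolding of T (rows indexed by k, columns by (i,j) = (0,0), (0,1), (1,0), (1,1)) is [[12, 6, -3, 0], [20, 6, 1, 0]].
There the 2×2 minor on rows k ∈ {0, 1}, columns (i,j) ∈ {(0,0), (0,1)} is det [[12, 6], [20, 6]] = -48 ≠ 0, so this unfolding has rank ≥ 2; CP rank is at least every unfolding rank, so rank(T) ≥ 2.
In particular rank(T) ≥ 2 > 1, so T is not rank-1.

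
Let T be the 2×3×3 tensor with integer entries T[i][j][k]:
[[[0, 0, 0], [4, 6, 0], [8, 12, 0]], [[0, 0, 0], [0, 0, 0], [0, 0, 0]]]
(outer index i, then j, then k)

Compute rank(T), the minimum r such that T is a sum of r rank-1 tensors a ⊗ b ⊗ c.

Lower bound: T ≠ 0 (e.g. T[0,1,0] = 4), so rank(T) ≥ 1.
Upper bound: if T = a ⊗ b ⊗ c then every fibre of T is a multiple of the corresponding factor, so read the factors off the fibres through the nonzero entry T[0,1,0] = 4.
The mode-1 fibre T[:,1,0] = [4, 0] gives a = (1, 0) (primitive direction); the mode-2 fibre T[0,:,0] = [0, 4, 8] gives b = (0, 1, 2); then c[k] = T[0,1,k] / (a[0]·b[1]) = [4, 6, 0] / 1 = (4, 6, 0).
Expanding (1, 0) ⊗ (0, 1, 2) ⊗ (4, 6, 0) reproduces all 18 entries of T, so T = (1, 0) ⊗ (0, 1, 2) ⊗ (4, 6, 0) and rank(T) ≤ 1.
These bounds meet, so rank(T) = 1.
Check entry T[1,1,0] = 0: (0)·(1)·(4) = 0.

1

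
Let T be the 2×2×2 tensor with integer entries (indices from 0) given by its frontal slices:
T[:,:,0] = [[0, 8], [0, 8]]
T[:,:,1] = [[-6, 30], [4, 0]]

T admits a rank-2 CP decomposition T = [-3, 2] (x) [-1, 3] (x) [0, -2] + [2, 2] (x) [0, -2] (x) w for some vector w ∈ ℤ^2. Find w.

w = [-2, -3]

Subtract the known terms from T to get the rank-1 residual R = [2, 2] (x) [0, -2] (x) w, so R[i,j,k] = a[i]·b[j]·w[k]. Pick indices with nonzero a[0]·b[1] = (2)·(-2) = -4. Only the fibre through (0,1,·) is needed: R[0,1,:] = T[0,1,:] − Σₗ aₗ[0]bₗ[1]cₗ = [8, 30] − (-3)·(3)·[0, -2] = [8, 12]. Then w[k] = R[0,1,k] / -4 for each k, giving w = [8, 12] / -4 = [-2, -3].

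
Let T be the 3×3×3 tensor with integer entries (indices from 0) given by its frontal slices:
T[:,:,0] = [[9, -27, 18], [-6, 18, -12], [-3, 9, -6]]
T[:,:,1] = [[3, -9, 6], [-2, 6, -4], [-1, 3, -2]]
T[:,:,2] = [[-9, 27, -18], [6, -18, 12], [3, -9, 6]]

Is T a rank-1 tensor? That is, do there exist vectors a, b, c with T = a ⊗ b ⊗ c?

Yes

If T = a ⊗ b ⊗ c then every fibre of T is a multiple of the corresponding factor, so read the factors off the fibres through the nonzero entry T[0,0,0] = 9.
The mode-1 fibre T[:,0,0] = [9, -6, -3] gives a = [3, -2, -1] (primitive direction); the mode-2 fibre T[0,:,0] = [9, -27, 18] gives b = [1, -3, 2]; then c[k] = T[0,0,k] / (a[0]·b[0]) = [9, 3, -9] / 3 = [3, 1, -3].
Expanding [3, -2, -1] ⊗ [1, -3, 2] ⊗ [3, 1, -3] reproduces all 27 entries of T, so T = [3, -2, -1] ⊗ [1, -3, 2] ⊗ [3, 1, -3] and rank(T) ≤ 1.
Equivalently every frontal slice T[:,:,k] is c[k] times the rank-1 matrix [3, -2, -1] ⊗ [1, -3, 2]. So T has rank 1 (it is nonzero).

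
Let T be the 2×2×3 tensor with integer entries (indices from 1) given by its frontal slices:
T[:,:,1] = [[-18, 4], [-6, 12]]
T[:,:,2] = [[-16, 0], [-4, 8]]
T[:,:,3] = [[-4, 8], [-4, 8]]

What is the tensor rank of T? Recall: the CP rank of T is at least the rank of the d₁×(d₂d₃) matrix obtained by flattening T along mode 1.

Lower bound: the mode-3 unfolding of T (rows indexed by k, columns by (i,j) = (1,1), (1,2), (2,1), (2,2)) is [[-18, 4, -6, 12], [-16, 0, -4, 8], [-4, 8, -4, 8]].
There the 2×2 minor on rows k ∈ {1, 2}, columns (i,j) ∈ {(1,1), (1,2)} is det [[-18, 4], [-16, 0]] = 64 ≠ 0, so this unfolding has rank ≥ 2; CP rank is at least every unfolding rank, so rank(T) ≥ 2. (This is only a lower bound: in general the CP rank may exceed every unfolding rank, so we still need to exhibit 2 rank-1 terms summing to T.)
Upper bound — finding two terms. Write S_k = T[:,:,k] for the frontal slices: S₁ = [[-18, 4], [-6, 12]], S₂ = [[-16, 0], [-4, 8]], S₃ = [[-4, 8], [-4, 8]].
If T = a₁ ⊗ b₁ ⊗ c₁ + a₂ ⊗ b₂ ⊗ c₂ then each S_k = c₁[k]·a₁b₁ᵀ + c₂[k]·a₂b₂ᵀ. S₁ and S₂ are linearly independent, so a₁b₁ᵀ and a₂b₂ᵀ must span the same plane of matrices: they are the rank-1 matrices of the form x·S₁ + y·S₂.
det(x·S₁ + y·S₂) is −192·x² − 320·xy − 128·y² = (-64)·(3·x + 2·y)(x + y), vanishing at (x:y) = (2:-3) and (1:-1).
M₁ = 2·S₁ − 3·S₂ = [[12, 8], [0, 0]] = 4·[1, 0][3, 2]ᵀ and M₂ = S₁ − S₂ = [[-2, 4], [-2, 4]] = (-2)·[1, 1][1, -2]ᵀ, so take a₁ = [1, 0], b₁ = [3, 2], a₂ = [1, 1], b₂ = [1, -2].
Each slice is an integer combination of E₁ = a₁b₁ᵀ and E₂ = a₂b₂ᵀ: S₁ = −4·E₁ − 6·E₂, S₂ = −4·E₁ − 4·E₂, S₃ = −4·E₂; reading off coefficients, c₁ = [-4, -4, 0] and c₂ = [-6, -4, -4].
Hence T = [1, 0] ⊗ [3, 2] ⊗ [-4, -4, 0] + [1, 1] ⊗ [1, -2] ⊗ [-6, -4, -4], so rank(T) ≤ 2.
These bounds meet, so rank(T) = 2.

2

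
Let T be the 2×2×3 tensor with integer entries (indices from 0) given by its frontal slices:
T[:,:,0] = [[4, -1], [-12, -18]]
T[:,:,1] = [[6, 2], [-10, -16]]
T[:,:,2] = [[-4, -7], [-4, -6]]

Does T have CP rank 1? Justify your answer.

The mode-3 unfolding of T (rows indexed by k, columns by (i,j) = (0,0), (0,1), (1,0), (1,1)) is [[4, -1, -12, -18], [6, 2, -10, -16], [-4, -7, -4, -6]].
There the 3×3 minor on rows k ∈ {0, 1, 2}, columns (i,j) ∈ {(0,0), (0,1), (1,0)} is det [[4, -1, -12], [6, 2, -10], [-4, -7, -4]] = 32 ≠ 0, so this unfolding has rank ≥ 3; CP rank is at least every unfolding rank, so rank(T) ≥ 3.
In particular rank(T) ≥ 3 > 1, so T is not rank-1.

No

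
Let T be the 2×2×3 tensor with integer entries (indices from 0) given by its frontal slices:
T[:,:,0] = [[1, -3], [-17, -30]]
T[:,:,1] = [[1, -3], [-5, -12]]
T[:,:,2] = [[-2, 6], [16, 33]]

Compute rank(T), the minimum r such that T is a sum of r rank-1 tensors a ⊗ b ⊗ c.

2

Lower bound: the mode-2 unfolding of T (rows indexed by j, columns by (i,k) = (0,0), (0,1), (0,2), (1,0), (1,1), (1,2)) is [[1, 1, -2, -17, -5, 16], [-3, -3, 6, -30, -12, 33]].
There the 2×2 minor on rows j ∈ {0, 1}, columns (i,k) ∈ {(0,0), (1,0)} is det [[1, -17], [-3, -30]] = -81 ≠ 0, so this unfolding has rank ≥ 2; CP rank is at least every unfolding rank, so rank(T) ≥ 2. (This is only a lower bound: in general the CP rank may exceed every unfolding rank, so we still need to exhibit 2 rank-1 terms summing to T.)
Upper bound — finding two terms. Write S_k = T[:,:,k] for the frontal slices: S₀ = [[1, -3], [-17, -30]], S₁ = [[1, -3], [-5, -12]], S₂ = [[-2, 6], [16, 33]].
If T = a₁ ⊗ b₁ ⊗ c₁ + a₂ ⊗ b₂ ⊗ c₂ then each S_k = c₁[k]·a₁b₁ᵀ + c₂[k]·a₂b₂ᵀ. S₀ and S₁ are linearly independent, so a₁b₁ᵀ and a₂b₂ᵀ must span the same plane of matrices: they are the rank-1 matrices of the form x·S₀ + y·S₁.
det(x·S₀ + y·S₁) is −81·x² − 108·xy − 27·y² = (-27)·(x + y)(3·x + y), vanishing at (x:y) = (1:-1) and (1:-3).
M₁ = S₀ − S₁ = [[0, 0], [-12, -18]] = (-6)·[0, 1][2, 3]ᵀ and M₂ = S₀ − 3·S₁ = [[-2, 6], [-2, 6]] = (-2)·[1, 1][1, -3]ᵀ, so take a₁ = [0, 1], b₁ = [2, 3], a₂ = [1, 1], b₂ = [1, -3].
Each slice is an integer combination of E₁ = a₁b₁ᵀ and E₂ = a₂b₂ᵀ: S₀ = −9·E₁ + E₂, S₁ = −3·E₁ + E₂, S₂ = 9·E₁ − 2·E₂; reading off coefficients, c₁ = [-9, -3, 9] and c₂ = [1, 1, -2].
Hence T = [0, 1] ⊗ [2, 3] ⊗ [-9, -3, 9] + [1, 1] ⊗ [1, -3] ⊗ [1, 1, -2], so rank(T) ≤ 2.
These bounds meet, so rank(T) = 2.
Check entry T[0,0,1] = 1: (0)·(2)·(-3) + (1)·(1)·(1) = 1.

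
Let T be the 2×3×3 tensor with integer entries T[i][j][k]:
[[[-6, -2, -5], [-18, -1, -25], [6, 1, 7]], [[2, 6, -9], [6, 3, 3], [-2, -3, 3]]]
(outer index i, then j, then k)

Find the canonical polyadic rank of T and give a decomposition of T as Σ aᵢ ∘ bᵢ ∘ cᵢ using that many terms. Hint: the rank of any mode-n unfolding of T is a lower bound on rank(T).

Lower bound: the mode-3 unfolding of T (rows indexed by k, columns by (i,j) = (0,0), (0,1), (0,2), (1,0), (1,1), (1,2)) is [[-6, -18, 6, 2, 6, -2], [-2, -1, 1, 6, 3, -3], [-5, -25, 7, -9, 3, 3]].
There the 2×2 minor on rows k ∈ {0, 1}, columns (i,j) ∈ {(0,0), (0,1)} is det [[-6, -18], [-2, -1]] = -30 ≠ 0, so this unfolding has rank ≥ 2; CP rank is at least every unfolding rank, so rank(T) ≥ 2. (Unfolding ranks only ever bound the CP rank from below — rank(T) can be strictly larger than all of them — so the matching upper bound has to come from an explicit 2-term decomposition.)
Upper bound — finding two terms. Write S_k = T[:,:,k] for the frontal slices: S₀ = [[-6, -18, 6], [2, 6, -2]], S₁ = [[-2, -1, 1], [6, 3, -3]], S₂ = [[-5, -25, 7], [-9, 3, 3]].
If T = a₁ ∘ b₁ ∘ c₁ + a₂ ∘ b₂ ∘ c₂ then each S_k = c₁[k]·a₁b₁ᵀ + c₂[k]·a₂b₂ᵀ. S₀ and S₁ are linearly independent, so a₁b₁ᵀ and a₂b₂ᵀ must span the same plane of matrices: they are the rank-1 matrices of the form x·S₀ + y·S₁.
The 2×2 minor of x·S₀ + y·S₁ on rows {0,1}, columns {0,1} is 80·xy = 80·(y)(x), vanishing at (x:y) = (1:0) and (0:1).
M₁ = S₀ = [[-6, -18, 6], [2, 6, -2]] = (-2)·[3, -1][1, 3, -1]ᵀ and M₂ = S₁ = [[-2, -1, 1], [6, 3, -3]] = −[1, -3][2, 1, -1]ᵀ, so take a₁ = [3, -1], b₁ = [1, 3, -1], a₂ = [1, -3], b₂ = [2, 1, -1].
Each slice is an integer combination of E₁ = a₁b₁ᵀ and E₂ = a₂b₂ᵀ: S₀ = −2·E₁, S₁ = −E₂, S₂ = −3·E₁ + 2·E₂; reading off coefficients, c₁ = [-2, 0, -3] and c₂ = [0, -1, 2].
Hence T = [3, -1] ∘ [1, 3, -1] ∘ [-2, 0, -3] + [1, -3] ∘ [2, 1, -1] ∘ [0, -1, 2], so rank(T) ≤ 2.
These bounds meet, so rank(T) = 2.
Check entry T[1,1,2] = 3: (-1)·(3)·(-3) + (-3)·(1)·(2) = 3.

rank(T) = 2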